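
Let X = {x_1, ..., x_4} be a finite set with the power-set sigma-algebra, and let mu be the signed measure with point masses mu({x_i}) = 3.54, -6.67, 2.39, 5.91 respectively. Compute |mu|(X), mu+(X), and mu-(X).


Step 1: Every measurable set is a union of atoms (the cells / points), so a Hahn decomposition is
  obtained by grouping atoms by sign: P = union of atoms with mu > 0, N = union of the remaining atoms.
  Atoms in P (indices): 1, 3, 4;  atoms in N (indices): 2
  Positive values: 3.54, 2.39, 5.91
  Negative values: -6.67
Step 2: mu+(X) = mu(P) = sum of positive atom values = 11.84
Step 3: mu-(X) = -mu(N) = sum of |negative atom values| = 6.67
Step 4: |mu|(X) = mu+(X) + mu-(X) = 11.84 + 6.67 = 18.51


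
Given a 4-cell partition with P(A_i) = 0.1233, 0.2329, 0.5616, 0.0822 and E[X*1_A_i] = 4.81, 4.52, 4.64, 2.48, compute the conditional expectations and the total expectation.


For each cell A_i: E[X|A_i] = E[X*1_A_i] / P(A_i)
Step 1: E[X|A_1] = 4.81 / 0.1233 = 39.010543
Step 2: E[X|A_2] = 4.52 / 0.2329 = 19.407471
Step 3: E[X|A_3] = 4.64 / 0.5616 = 8.262108
Step 4: E[X|A_4] = 2.48 / 0.0822 = 30.170316
Verification: E[X] = sum E[X*1_A_i] = 4.81 + 4.52 + 4.64 + 2.48 = 16.45


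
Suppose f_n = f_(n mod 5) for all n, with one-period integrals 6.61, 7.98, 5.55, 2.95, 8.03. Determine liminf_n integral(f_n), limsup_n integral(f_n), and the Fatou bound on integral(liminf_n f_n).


The sequence (integral(f_n)) is periodic with period 5, repeating the values 6.61, 7.98, 5.55, 2.95, 8.03 indefinitely.
Step 1: For a periodic sequence, every tail (a_m, a_(m+1), ...) contains all 5 period values infinitely often.
Step 2: Hence inf of every tail = min of the period values = min(6.61, 7.98, 5.55, 2.95, 8.03) = 2.95.
        liminf_n integral(f_n) = sup over m of (inf of tail from m) = 2.95.
Step 3: Similarly sup of every tail = max of the period values = 8.03.
        limsup_n integral(f_n) = 8.03.
Step 4: Fatou's lemma: integral(liminf_n f_n) <= liminf_n integral(f_n) = 2.95.
        So the integral of the pointwise liminf is at most 2.95.


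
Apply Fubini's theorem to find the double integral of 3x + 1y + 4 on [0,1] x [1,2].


By Fubini, integrate in x first, then y.
Step 1: Fix y, integrate over x in [0,1]:
  integral(3x + 1y + 4, x=0..1)
  = 3*(1^2 - 0^2)/2 + (1y + 4)*(1 - 0)
  = 1.5 + (1y + 4)*1
  = 1.5 + 1y + 4
  = 5.5 + 1y
Step 2: Integrate over y in [1,2]:
  integral(5.5 + 1y, y=1..2)
  = 5.5*1 + 1*(2^2 - 1^2)/2
  = 5.5 + 1.5
  = 7


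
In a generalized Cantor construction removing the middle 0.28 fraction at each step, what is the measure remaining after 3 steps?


Step 1: At each step, fraction remaining = 1 - 0.28 = 0.72
Step 2: After 3 steps, measure = (0.72)^3
Step 3: Computing the power step by step:
  After step 1: 0.72
  After step 2: 0.5184
  After step 3: 0.373248
Result = 0.373248


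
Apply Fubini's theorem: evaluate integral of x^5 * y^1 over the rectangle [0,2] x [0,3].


By Fubini's theorem, the double integral factors as a product of single integrals:
Step 1: integral_0^2 x^5 dx = [x^6/6] from 0 to 2
     = 2^6/6 = 10.666667
Step 2: integral_0^3 y^1 dy = [y^2/2] from 0 to 3
     = 3^2/2 = 4.5
Step 3: Double integral = 10.666667 * 4.5 = 48


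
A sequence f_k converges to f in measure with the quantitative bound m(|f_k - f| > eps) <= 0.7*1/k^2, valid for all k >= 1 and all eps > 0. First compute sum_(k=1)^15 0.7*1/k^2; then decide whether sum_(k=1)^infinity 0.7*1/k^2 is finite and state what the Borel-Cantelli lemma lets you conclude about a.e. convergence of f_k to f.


Step 1: List the terms 0.7*1/k^2 for k = 1 to 15:
  k=1: 0.7
  k=2: 0.175
  k=3: 0.077778
  k=4: 0.04375
  k=5: 0.028
  k=6: 0.019444
  k=7: 0.014286
  k=8: 0.010937
  k=9: 0.008642
  k=10: 0.007
  k=11: 0.005785
  k=12: 0.004861
  k=13: 0.004142
  k=14: 0.003571
  k=15: 0.003111
Step 2: Partial sum = 0.7 + 0.175 + 0.077778 + 0.04375 + 0.028 + 0.019444 + 0.014286 + 0.010937 + 0.008642 + 0.007 + 0.005785 + 0.004861 + 0.004142 + 0.003571 + 0.003111
     = 1.106308
Step 3: The full series sum_(k>=1) 0.7*1/k^2 converges (p-series with p = 2 > 1; a constant multiple of a convergent series converges).
Step 4: Fix eps > 0. Since sum_k m(|f_k - f| > eps) < infinity, the Borel-Cantelli lemma gives
        m(limsup_k {|f_k - f| > eps}) = 0, i.e. for a.e. x, |f_k(x) - f(x)| <= eps for all large k.
        Applying this with eps = 1/j for j = 1, 2, ... and intersecting the countably many full-measure sets,
        for a.e. x we get limsup_k |f_k(x) - f(x)| <= 1/j for every j, hence f_k -> f almost everywhere.
Conclusion: series converges; Borel-Cantelli yields f_k -> f a.e.


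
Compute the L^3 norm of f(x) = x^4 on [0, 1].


Step 1: ||f||_3 = (integral_0^1 |x^4|^3 dx)^(1/3)
     = (integral_0^1 x^12 dx)^(1/3)
Step 2: integral_0^1 x^12 dx = [x^13/(13)] from 0 to 1 = 1^13/13
     = 1/13 = 0.076923
Step 3: ||f||_3 = (0.076923)^(1/3) = 0.42529


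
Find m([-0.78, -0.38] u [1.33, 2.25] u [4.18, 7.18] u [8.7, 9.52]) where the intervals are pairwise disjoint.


For pairwise disjoint intervals, m(union) = sum of lengths.
= (-0.38 - -0.78) + (2.25 - 1.33) + (7.18 - 4.18) + (9.52 - 8.7)
= 0.4 + 0.92 + 3 + 0.82
= 5.14


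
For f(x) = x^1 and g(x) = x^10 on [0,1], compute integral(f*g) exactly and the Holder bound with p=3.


Step 1: Exact integral of f*g = integral(x^11, 0, 1) = 1/12
     = 0.083333
Step 2: Holder bound with p=3, q=1.5:
  ||f||_p = (integral x^3 dx)^(1/3) = (1/4)^(1/3) = 0.629961
  ||g||_q = (integral x^15 dx)^(1/1.5) = (1/16)^(1/1.5) = 0.15749
Step 3: Holder bound = ||f||_p * ||g||_q = 0.629961 * 0.15749 = 0.099213
Verification: 0.083333 <= 0.099213 (Holder holds)


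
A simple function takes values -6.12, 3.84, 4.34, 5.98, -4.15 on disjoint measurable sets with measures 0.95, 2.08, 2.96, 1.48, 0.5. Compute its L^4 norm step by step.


Step 1: Compute |f_i|^4 for each value:
  |-6.12|^4 = 1402.832079
  |3.84|^4 = 217.432719
  |4.34|^4 = 354.779827
  |5.98|^4 = 1278.806208
  |-4.15|^4 = 296.614506
Step 2: Multiply by measures and sum:
  1402.832079 * 0.95 = 1332.690475
  217.432719 * 2.08 = 452.260056
  354.779827 * 2.96 = 1050.148289
  1278.806208 * 1.48 = 1892.633188
  296.614506 * 0.5 = 148.307253
Sum = 1332.690475 + 452.260056 + 1050.148289 + 1892.633188 + 148.307253 = 4876.039262
Step 3: Take the p-th root:
||f||_4 = (4876.039262)^(1/4) = 8.356353


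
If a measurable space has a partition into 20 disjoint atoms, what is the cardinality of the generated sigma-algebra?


Each element of the sigma-algebra is a union of some subset of the 20 atoms.
The number of such subsets is 2^20 = 1048576.


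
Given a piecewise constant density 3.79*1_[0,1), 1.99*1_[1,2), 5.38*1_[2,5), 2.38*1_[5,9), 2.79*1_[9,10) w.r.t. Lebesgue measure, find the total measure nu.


Integrate each piece of the Radon-Nikodym derivative:
Step 1: integral_0^1 3.79 dx = 3.79*(1-0) = 3.79*1 = 3.79
Step 2: integral_1^2 1.99 dx = 1.99*(2-1) = 1.99*1 = 1.99
Step 3: integral_2^5 5.38 dx = 5.38*(5-2) = 5.38*3 = 16.14
Step 4: integral_5^9 2.38 dx = 2.38*(9-5) = 2.38*4 = 9.52
Step 5: integral_9^10 2.79 dx = 2.79*(10-9) = 2.79*1 = 2.79
Total: 3.79 + 1.99 + 16.14 + 9.52 + 2.79 = 34.23


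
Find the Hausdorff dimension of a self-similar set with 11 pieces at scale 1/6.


For a self-similar set with N copies scaled by 1/r:
dim_H = log(N)/log(r) = log(11)/log(6)
= 2.397895/1.791759
= 1.338291


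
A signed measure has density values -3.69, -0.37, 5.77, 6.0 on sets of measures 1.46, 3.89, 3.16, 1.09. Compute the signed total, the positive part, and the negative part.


Step 1: Compute signed measure on each set:
  Set 1: -3.69 * 1.46 = -5.3874
  Set 2: -0.37 * 3.89 = -1.4393
  Set 3: 5.77 * 3.16 = 18.2332
  Set 4: 6.0 * 1.09 = 6.54
Step 2: Total signed measure = (-5.3874) + (-1.4393) + (18.2332) + (6.54)
     = 17.9465
Step 3: Positive part mu+(X) = sum of positive contributions = 24.7732
Step 4: Negative part mu-(X) = |sum of negative contributions| = 6.8267


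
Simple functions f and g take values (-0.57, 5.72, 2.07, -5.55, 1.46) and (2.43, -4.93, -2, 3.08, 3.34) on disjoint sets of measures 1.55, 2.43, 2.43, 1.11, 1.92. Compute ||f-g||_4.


Step 1: Compute differences f_i - g_i:
  -0.57 - 2.43 = -3
  5.72 - -4.93 = 10.65
  2.07 - -2 = 4.07
  -5.55 - 3.08 = -8.63
  1.46 - 3.34 = -1.88
Step 2: Compute |diff|^4 * measure for each set:
  |-3|^4 * 1.55 = 81 * 1.55 = 125.55
  |10.65|^4 * 2.43 = 12864.663506 * 2.43 = 31261.13232
  |4.07|^4 * 2.43 = 274.395912 * 2.43 = 666.782066
  |-8.63|^4 * 1.11 = 5546.808634 * 1.11 = 6156.957583
  |-1.88|^4 * 1.92 = 12.491983 * 1.92 = 23.984608
Step 3: Sum = 38234.406578
Step 4: ||f-g||_4 = (38234.406578)^(1/4) = 13.983426


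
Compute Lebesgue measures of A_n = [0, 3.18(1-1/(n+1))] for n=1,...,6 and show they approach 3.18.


By continuity of measure from below: if A_n increases to A, then m(A_n) -> m(A).
Here A = [0, 3.18], so m(A) = 3.18
Step 1: a_1 = 3.18*(1 - 1/2) = 1.59, m(A_1) = 1.59
Step 2: a_2 = 3.18*(1 - 1/3) = 2.12, m(A_2) = 2.12
Step 3: a_3 = 3.18*(1 - 1/4) = 2.385, m(A_3) = 2.385
Step 4: a_4 = 3.18*(1 - 1/5) = 2.544, m(A_4) = 2.544
Step 5: a_5 = 3.18*(1 - 1/6) = 2.65, m(A_5) = 2.65
Step 6: a_6 = 3.18*(1 - 1/7) = 2.7257, m(A_6) = 2.7257
Limit: m(A_n) -> m([0,3.18]) = 3.18


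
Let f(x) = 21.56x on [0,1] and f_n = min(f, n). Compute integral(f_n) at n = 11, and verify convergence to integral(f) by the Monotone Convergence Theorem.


f(x) = 21.56x on [0,1]; f_n(x) = min(21.56x, n). At n = 11:
Step 1: f(x) reaches 11 at x = 11/21.56 = 0.510204
Step 2: integral(f_11) = integral(21.56x, 0, 0.510204) + integral(11, 0.510204, 1)
       = 21.56*0.510204^2/2 + 11*(1 - 0.510204)
       = 2.806122 + 5.387755
       = 8.193878
Step 3: As n -> infinity, f_n increases to f, so by MCT integral(f_n) -> integral(f) = 21.56/2 = 10.78.
Convergence: integral(f_11) = 8.193878 -> 10.78 as n -> infinity


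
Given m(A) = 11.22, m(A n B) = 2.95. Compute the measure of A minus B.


m(A \ B) = m(A) - m(A n B)
= 11.22 - 2.95
= 8.27


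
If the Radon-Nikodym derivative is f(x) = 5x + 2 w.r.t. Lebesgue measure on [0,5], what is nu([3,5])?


nu(A) = integral_A (dnu/dmu) dmu = integral_3^5 (5x + 2) dx
Step 1: Antiderivative F(x) = (5/2)x^2 + 2x
Step 2: F(5) = (5/2)*5^2 + 2*5 = 62.5 + 10 = 72.5
Step 3: F(3) = (5/2)*3^2 + 2*3 = 22.5 + 6 = 28.5
Step 4: nu([3,5]) = F(5) - F(3) = 72.5 - 28.5 = 44


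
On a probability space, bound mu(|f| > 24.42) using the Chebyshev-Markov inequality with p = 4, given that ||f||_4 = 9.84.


Chebyshev/Markov inequality: mu(|f| > eps) <= (||f||_p / eps)^p
Step 1: ||f||_4 / eps = 9.84 / 24.42 = 0.402948
Step 2: Raise to power p = 4:
  (0.402948)^4 = 0.026363
Step 3: Therefore mu(|f| > 24.42) <= 0.026363


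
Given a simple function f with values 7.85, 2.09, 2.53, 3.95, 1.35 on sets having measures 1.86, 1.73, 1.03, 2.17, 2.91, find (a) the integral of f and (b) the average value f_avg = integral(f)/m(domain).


Step 1: Integral = sum(value_i * measure_i)
= 7.85*1.86 + 2.09*1.73 + 2.53*1.03 + 3.95*2.17 + 1.35*2.91
= 14.601 + 3.6157 + 2.6059 + 8.5715 + 3.9285
= 33.3226
Step 2: Total measure of domain = 1.86 + 1.73 + 1.03 + 2.17 + 2.91 = 9.7
Step 3: Average value = 33.3226 / 9.7 = 3.43532


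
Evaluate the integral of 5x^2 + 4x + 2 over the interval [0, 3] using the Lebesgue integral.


The Lebesgue integral of a Riemann-integrable function agrees with the Riemann integral.
Antiderivative F(x) = (5/3)x^3 + (4/2)x^2 + 2x
F(3) = (5/3)*3^3 + (4/2)*3^2 + 2*3
     = (5/3)*27 + (4/2)*9 + 2*3
     = 45 + 18 + 6
     = 69
F(0) = 0.0
Integral = F(3) - F(0) = 69 - 0.0 = 69


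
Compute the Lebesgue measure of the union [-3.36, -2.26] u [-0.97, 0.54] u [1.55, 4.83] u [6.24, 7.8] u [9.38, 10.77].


For pairwise disjoint intervals, m(union) = sum of lengths.
= (-2.26 - -3.36) + (0.54 - -0.97) + (4.83 - 1.55) + (7.8 - 6.24) + (10.77 - 9.38)
= 1.1 + 1.51 + 3.28 + 1.56 + 1.39
= 8.84


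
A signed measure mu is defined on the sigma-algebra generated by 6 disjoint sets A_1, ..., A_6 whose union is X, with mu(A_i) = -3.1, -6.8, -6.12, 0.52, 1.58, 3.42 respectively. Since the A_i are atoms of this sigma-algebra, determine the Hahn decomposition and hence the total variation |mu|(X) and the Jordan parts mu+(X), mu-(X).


Step 1: Every measurable set is a union of atoms (the cells / points), so a Hahn decomposition is
  obtained by grouping atoms by sign: P = union of atoms with mu > 0, N = union of the remaining atoms.
  Atoms in P (indices): 4, 5, 6;  atoms in N (indices): 1, 2, 3
  Positive values: 0.52, 1.58, 3.42
  Negative values: -3.1, -6.8, -6.12
Step 2: mu+(X) = mu(P) = sum of positive atom values = 5.52
Step 3: mu-(X) = -mu(N) = sum of |negative atom values| = 16.02
Step 4: |mu|(X) = mu+(X) + mu-(X) = 5.52 + 16.02 = 21.54


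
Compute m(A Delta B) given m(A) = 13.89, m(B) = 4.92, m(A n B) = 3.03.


m(A Delta B) = m(A) + m(B) - 2*m(A n B)
= 13.89 + 4.92 - 2*3.03
= 13.89 + 4.92 - 6.06
= 12.75


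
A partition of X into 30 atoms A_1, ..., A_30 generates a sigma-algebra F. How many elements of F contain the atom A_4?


Each element of F is a union of some subset S of the 30 atoms.
The element contains A_4 iff A_4 is in S.
So we count subsets S of {A_1,...,A_30} with A_4 in S: choose freely among the other 29 atoms.
Count = 2^(30-1) = 2^29 = 536870912.


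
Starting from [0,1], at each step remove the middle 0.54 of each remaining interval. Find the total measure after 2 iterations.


Step 1: At each step, fraction remaining = 1 - 0.54 = 0.46
Step 2: After 2 steps, measure = (0.46)^2
Step 3: Computing the power step by step:
  After step 1: 0.46
  After step 2: 0.2116
Result = 0.2116


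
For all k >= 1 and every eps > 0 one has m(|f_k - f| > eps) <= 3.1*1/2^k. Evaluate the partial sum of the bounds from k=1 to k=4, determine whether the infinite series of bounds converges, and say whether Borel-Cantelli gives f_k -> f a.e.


Step 1: List the terms 3.1*1/2^k for k = 1 to 4:
  k=1: 1.55
  k=2: 0.775
  k=3: 0.3875
  k=4: 0.19375
Step 2: Partial sum = 1.55 + 0.775 + 0.3875 + 0.19375
     = 2.90625
Step 3: The full series sum_(k>=1) 3.1*1/2^k converges (geometric series with ratio 1/2 < 1; a constant multiple of a convergent series converges).
Step 4: Fix eps > 0. Since sum_k m(|f_k - f| > eps) < infinity, the Borel-Cantelli lemma gives
        m(limsup_k {|f_k - f| > eps}) = 0, i.e. for a.e. x, |f_k(x) - f(x)| <= eps for all large k.
        Applying this with eps = 1/j for j = 1, 2, ... and intersecting the countably many full-measure sets,
        for a.e. x we get limsup_k |f_k(x) - f(x)| <= 1/j for every j, hence f_k -> f almost everywhere.
Conclusion: series converges; Borel-Cantelli yields f_k -> f a.e.


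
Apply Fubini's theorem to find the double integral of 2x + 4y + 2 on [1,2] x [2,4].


By Fubini, integrate in x first, then y.
Step 1: Fix y, integrate over x in [1,2]:
  integral(2x + 4y + 2, x=1..2)
  = 2*(2^2 - 1^2)/2 + (4y + 2)*(2 - 1)
  = 3 + (4y + 2)*1
  = 3 + 4y + 2
  = 5 + 4y
Step 2: Integrate over y in [2,4]:
  integral(5 + 4y, y=2..4)
  = 5*2 + 4*(4^2 - 2^2)/2
  = 10 + 24
  = 34


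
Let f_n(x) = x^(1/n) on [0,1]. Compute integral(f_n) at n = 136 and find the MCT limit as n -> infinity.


At n = 136: f_136(x) = x^(1/136).
Step 1: integral(x^(1/136), 0, 1) = [x^(1/136+1) / (1/136+1)] from 0 to 1
     = 1 / (1/136 + 1) = 1 / ((136+1)/136) = 136/(136+1)
     = 136/137 = 0.992701
Step 2: As n -> infinity, f_n(x) = x^(1/n) -> 1 for x in (0,1], and f_n is increasing in n.
By MCT, lim_n integral(f_n) = integral(lim_n f_n) = integral(1, 0, 1) = 1.
Step 3: Verify convergence: 136/137 = 0.992701 -> 1


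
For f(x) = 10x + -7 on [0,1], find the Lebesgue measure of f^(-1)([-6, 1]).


f^(-1)([-6, 1]) = {x : -6 <= 10x + -7 <= 1}
Solving: (-6 - -7)/10 <= x <= (1 - -7)/10
= [0.1, 0.8]
Intersecting with [0,1]: [0.1, 0.8]
Measure = 0.8 - 0.1 = 0.7


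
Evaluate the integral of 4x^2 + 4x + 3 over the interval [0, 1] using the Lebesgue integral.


The Lebesgue integral of a Riemann-integrable function agrees with the Riemann integral.
Antiderivative F(x) = (4/3)x^3 + (4/2)x^2 + 3x
F(1) = (4/3)*1^3 + (4/2)*1^2 + 3*1
     = (4/3)*1 + (4/2)*1 + 3*1
     = 1.333333 + 2 + 3
     = 6.333333
F(0) = 0.0
Integral = F(1) - F(0) = 6.333333 - 0.0 = 6.333333


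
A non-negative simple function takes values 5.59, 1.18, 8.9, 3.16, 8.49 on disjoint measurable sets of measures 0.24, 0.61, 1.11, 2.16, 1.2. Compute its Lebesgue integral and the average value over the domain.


Step 1: Integral = sum(value_i * measure_i)
= 5.59*0.24 + 1.18*0.61 + 8.9*1.11 + 3.16*2.16 + 8.49*1.2
= 1.3416 + 0.7198 + 9.879 + 6.8256 + 10.188
= 28.954
Step 2: Total measure of domain = 0.24 + 0.61 + 1.11 + 2.16 + 1.2 = 5.32
Step 3: Average value = 28.954 / 5.32 = 5.442481


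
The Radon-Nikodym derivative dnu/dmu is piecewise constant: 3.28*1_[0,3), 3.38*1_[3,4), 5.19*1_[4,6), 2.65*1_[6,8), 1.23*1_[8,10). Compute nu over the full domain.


Integrate each piece of the Radon-Nikodym derivative:
Step 1: integral_0^3 3.28 dx = 3.28*(3-0) = 3.28*3 = 9.84
Step 2: integral_3^4 3.38 dx = 3.38*(4-3) = 3.38*1 = 3.38
Step 3: integral_4^6 5.19 dx = 5.19*(6-4) = 5.19*2 = 10.38
Step 4: integral_6^8 2.65 dx = 2.65*(8-6) = 2.65*2 = 5.3
Step 5: integral_8^10 1.23 dx = 1.23*(10-8) = 1.23*2 = 2.46
Total: 9.84 + 3.38 + 10.38 + 5.3 + 2.46 = 31.36


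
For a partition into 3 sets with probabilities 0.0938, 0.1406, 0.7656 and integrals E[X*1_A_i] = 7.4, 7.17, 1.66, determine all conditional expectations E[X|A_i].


For each cell A_i: E[X|A_i] = E[X*1_A_i] / P(A_i)
Step 1: E[X|A_1] = 7.4 / 0.0938 = 78.891258
Step 2: E[X|A_2] = 7.17 / 0.1406 = 50.995733
Step 3: E[X|A_3] = 1.66 / 0.7656 = 2.168234
Verification: E[X] = sum E[X*1_A_i] = 7.4 + 7.17 + 1.66 = 16.23


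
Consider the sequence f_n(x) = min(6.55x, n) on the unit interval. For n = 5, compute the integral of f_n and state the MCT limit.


f(x) = 6.55x on [0,1]; f_n(x) = min(6.55x, n). At n = 5:
Step 1: f(x) reaches 5 at x = 5/6.55 = 0.763359
Step 2: integral(f_5) = integral(6.55x, 0, 0.763359) + integral(5, 0.763359, 1)
       = 6.55*0.763359^2/2 + 5*(1 - 0.763359)
       = 1.908397 + 1.183206
       = 3.091603
Step 3: As n -> infinity, f_n increases to f, so by MCT integral(f_n) -> integral(f) = 6.55/2 = 3.275.
Convergence: integral(f_5) = 3.091603 -> 3.275 as n -> infinity


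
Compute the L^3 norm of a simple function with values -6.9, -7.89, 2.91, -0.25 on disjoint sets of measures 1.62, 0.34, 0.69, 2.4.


Step 1: Compute |f_i|^3 for each value:
  |-6.9|^3 = 328.509
  |-7.89|^3 = 491.169069
  |2.91|^3 = 24.642171
  |-0.25|^3 = 0.015625
Step 2: Multiply by measures and sum:
  328.509 * 1.62 = 532.18458
  491.169069 * 0.34 = 166.997483
  24.642171 * 0.69 = 17.003098
  0.015625 * 2.4 = 0.0375
Sum = 532.18458 + 166.997483 + 17.003098 + 0.0375 = 716.222661
Step 3: Take the p-th root:
||f||_3 = (716.222661)^(1/3) = 8.947108


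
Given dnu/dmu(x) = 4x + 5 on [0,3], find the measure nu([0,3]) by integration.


nu(A) = integral_A (dnu/dmu) dmu = integral_0^3 (4x + 5) dx
Step 1: Antiderivative F(x) = (4/2)x^2 + 5x
Step 2: F(3) = (4/2)*3^2 + 5*3 = 18 + 15 = 33
Step 3: F(0) = (4/2)*0^2 + 5*0 = 0.0 + 0 = 0.0
Step 4: nu([0,3]) = F(3) - F(0) = 33 - 0.0 = 33


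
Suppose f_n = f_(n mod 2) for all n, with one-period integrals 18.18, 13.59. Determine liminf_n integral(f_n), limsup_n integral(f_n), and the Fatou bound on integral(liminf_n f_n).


The sequence (integral(f_n)) is periodic with period 2, repeating the values 18.18, 13.59 indefinitely.
Step 1: For a periodic sequence, every tail (a_m, a_(m+1), ...) contains all 2 period values infinitely often.
Step 2: Hence inf of every tail = min of the period values = min(18.18, 13.59) = 13.59.
        liminf_n integral(f_n) = sup over m of (inf of tail from m) = 13.59.
Step 3: Similarly sup of every tail = max of the period values = 18.18.
        limsup_n integral(f_n) = 18.18.
Step 4: Fatou's lemma: integral(liminf_n f_n) <= liminf_n integral(f_n) = 13.59.
        So the integral of the pointwise liminf is at most 13.59.


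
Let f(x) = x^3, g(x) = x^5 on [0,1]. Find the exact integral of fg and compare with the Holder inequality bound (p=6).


Step 1: Exact integral of f*g = integral(x^8, 0, 1) = 1/9
     = 0.111111
Step 2: Holder bound with p=6, q=1.2:
  ||f||_p = (integral x^18 dx)^(1/6) = (1/19)^(1/6) = 0.612173
  ||g||_q = (integral x^6 dx)^(1/1.2) = (1/7)^(1/1.2) = 0.197584
Step 3: Holder bound = ||f||_p * ||g||_q = 0.612173 * 0.197584 = 0.120956
Verification: 0.111111 <= 0.120956 (Holder holds)


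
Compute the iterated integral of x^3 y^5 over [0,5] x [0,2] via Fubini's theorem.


By Fubini's theorem, the double integral factors as a product of single integrals:
Step 1: integral_0^5 x^3 dx = [x^4/4] from 0 to 5
     = 5^4/4 = 156.25
Step 2: integral_0^2 y^5 dy = [y^6/6] from 0 to 2
     = 2^6/6 = 10.666667
Step 3: Double integral = 156.25 * 10.666667 = 1666.666667


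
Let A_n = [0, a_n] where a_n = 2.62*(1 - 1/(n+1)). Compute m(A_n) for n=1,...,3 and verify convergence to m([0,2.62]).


By continuity of measure from below: if A_n increases to A, then m(A_n) -> m(A).
Here A = [0, 2.62], so m(A) = 2.62
Step 1: a_1 = 2.62*(1 - 1/2) = 1.31, m(A_1) = 1.31
Step 2: a_2 = 2.62*(1 - 1/3) = 1.7467, m(A_2) = 1.7467
Step 3: a_3 = 2.62*(1 - 1/4) = 1.965, m(A_3) = 1.965
Limit: m(A_n) -> m([0,2.62]) = 2.62


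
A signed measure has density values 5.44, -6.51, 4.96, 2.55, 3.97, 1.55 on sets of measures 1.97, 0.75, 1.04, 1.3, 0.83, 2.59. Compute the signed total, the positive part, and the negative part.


Step 1: Compute signed measure on each set:
  Set 1: 5.44 * 1.97 = 10.7168
  Set 2: -6.51 * 0.75 = -4.8825
  Set 3: 4.96 * 1.04 = 5.1584
  Set 4: 2.55 * 1.3 = 3.315
  Set 5: 3.97 * 0.83 = 3.2951
  Set 6: 1.55 * 2.59 = 4.0145
Step 2: Total signed measure = (10.7168) + (-4.8825) + (5.1584) + (3.315) + (3.2951) + (4.0145)
     = 21.6173
Step 3: Positive part mu+(X) = sum of positive contributions = 26.4998
Step 4: Negative part mu-(X) = |sum of negative contributions| = 4.8825


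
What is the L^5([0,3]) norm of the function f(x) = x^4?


Step 1: ||f||_5 = (integral_0^3 |x^4|^5 dx)^(1/5)
     = (integral_0^3 x^20 dx)^(1/5)
Step 2: integral_0^3 x^20 dx = [x^21/(21)] from 0 to 3 = 3^21/21
     = 10460353203/21 = 4.981121e+08
Step 3: ||f||_5 = (4.981121e+08)^(1/5) = 54.886484


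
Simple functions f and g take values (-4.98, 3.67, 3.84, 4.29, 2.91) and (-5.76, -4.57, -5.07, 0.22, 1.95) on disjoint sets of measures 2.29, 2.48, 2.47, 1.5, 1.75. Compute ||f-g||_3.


Step 1: Compute differences f_i - g_i:
  -4.98 - -5.76 = 0.78
  3.67 - -4.57 = 8.24
  3.84 - -5.07 = 8.91
  4.29 - 0.22 = 4.07
  2.91 - 1.95 = 0.96
Step 2: Compute |diff|^3 * measure for each set:
  |0.78|^3 * 2.29 = 0.474552 * 2.29 = 1.086724
  |8.24|^3 * 2.48 = 559.476224 * 2.48 = 1387.501036
  |8.91|^3 * 2.47 = 707.347971 * 2.47 = 1747.149488
  |4.07|^3 * 1.5 = 67.419143 * 1.5 = 101.128715
  |0.96|^3 * 1.75 = 0.884736 * 1.75 = 1.548288
Step 3: Sum = 3238.41425
Step 4: ||f-g||_3 = (3238.41425)^(1/3) = 14.794858


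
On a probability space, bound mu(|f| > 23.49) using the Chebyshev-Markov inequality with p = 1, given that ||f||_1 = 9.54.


Chebyshev/Markov inequality: mu(|f| > eps) <= (||f||_p / eps)^p
Step 1: ||f||_1 / eps = 9.54 / 23.49 = 0.40613
Step 2: Raise to power p = 1:
  (0.40613)^1 = 0.40613
Step 3: Therefore mu(|f| > 23.49) <= 0.40613


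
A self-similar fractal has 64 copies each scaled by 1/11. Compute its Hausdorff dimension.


For a self-similar set with N copies scaled by 1/r:
dim_H = log(N)/log(r) = log(64)/log(11)
= 4.158883/2.397895
= 1.734389


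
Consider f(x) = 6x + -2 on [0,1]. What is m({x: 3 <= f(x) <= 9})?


f^(-1)([3, 9]) = {x : 3 <= 6x + -2 <= 9}
Solving: (3 - -2)/6 <= x <= (9 - -2)/6
= [0.833333, 1.833333]
Intersecting with [0,1]: [0.833333, 1]
Measure = 1 - 0.833333 = 0.166667


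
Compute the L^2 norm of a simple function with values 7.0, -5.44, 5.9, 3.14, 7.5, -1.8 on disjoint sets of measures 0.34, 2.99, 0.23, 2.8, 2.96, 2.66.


Step 1: Compute |f_i|^2 for each value:
  |7.0|^2 = 49
  |-5.44|^2 = 29.5936
  |5.9|^2 = 34.81
  |3.14|^2 = 9.8596
  |7.5|^2 = 56.25
  |-1.8|^2 = 3.24
Step 2: Multiply by measures and sum:
  49 * 0.34 = 16.66
  29.5936 * 2.99 = 88.484864
  34.81 * 0.23 = 8.0063
  9.8596 * 2.8 = 27.60688
  56.25 * 2.96 = 166.5
  3.24 * 2.66 = 8.6184
Sum = 16.66 + 88.484864 + 8.0063 + 27.60688 + 166.5 + 8.6184 = 315.876444
Step 3: Take the p-th root:
||f||_2 = (315.876444)^(1/2) = 17.772913


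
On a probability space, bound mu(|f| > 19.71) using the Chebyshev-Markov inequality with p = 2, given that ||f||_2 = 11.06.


Chebyshev/Markov inequality: mu(|f| > eps) <= (||f||_p / eps)^p
Step 1: ||f||_2 / eps = 11.06 / 19.71 = 0.561136
Step 2: Raise to power p = 2:
  (0.561136)^2 = 0.314874
Step 3: Therefore mu(|f| > 19.71) <= 0.314874


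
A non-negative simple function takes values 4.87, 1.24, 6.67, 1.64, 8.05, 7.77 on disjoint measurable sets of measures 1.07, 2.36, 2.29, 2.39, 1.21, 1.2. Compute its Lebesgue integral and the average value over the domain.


Step 1: Integral = sum(value_i * measure_i)
= 4.87*1.07 + 1.24*2.36 + 6.67*2.29 + 1.64*2.39 + 8.05*1.21 + 7.77*1.2
= 5.2109 + 2.9264 + 15.2743 + 3.9196 + 9.7405 + 9.324
= 46.3957
Step 2: Total measure of domain = 1.07 + 2.36 + 2.29 + 2.39 + 1.21 + 1.2 = 10.52
Step 3: Average value = 46.3957 / 10.52 = 4.410238


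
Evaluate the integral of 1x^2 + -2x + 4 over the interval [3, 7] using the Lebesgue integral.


The Lebesgue integral of a Riemann-integrable function agrees with the Riemann integral.
Antiderivative F(x) = (1/3)x^3 + (-2/2)x^2 + 4x
F(7) = (1/3)*7^3 + (-2/2)*7^2 + 4*7
     = (1/3)*343 + (-2/2)*49 + 4*7
     = 114.333333 + -49 + 28
     = 93.333333
F(3) = 12
Integral = F(7) - F(3) = 93.333333 - 12 = 81.333333


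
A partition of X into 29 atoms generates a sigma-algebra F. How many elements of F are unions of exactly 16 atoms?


Each element of F is a union of some subset of the 29 atoms.
Elements that are unions of exactly 16 atoms correspond to 16-element subsets of the 29 atoms.
Count = C(29, 16) = 29! / (16! * 13!) = 67863915.


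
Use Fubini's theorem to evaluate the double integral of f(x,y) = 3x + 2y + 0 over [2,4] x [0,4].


By Fubini, integrate in x first, then y.
Step 1: Fix y, integrate over x in [2,4]:
  integral(3x + 2y + 0, x=2..4)
  = 3*(4^2 - 2^2)/2 + (2y + 0)*(4 - 2)
  = 18 + (2y + 0)*2
  = 18 + 4y + 0
  = 18 + 4y
Step 2: Integrate over y in [0,4]:
  integral(18 + 4y, y=0..4)
  = 18*4 + 4*(4^2 - 0^2)/2
  = 72 + 32
  = 104


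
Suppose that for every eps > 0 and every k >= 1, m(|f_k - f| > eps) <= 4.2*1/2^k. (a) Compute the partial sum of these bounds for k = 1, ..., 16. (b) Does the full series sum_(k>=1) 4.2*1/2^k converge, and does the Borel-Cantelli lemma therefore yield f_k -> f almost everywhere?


Step 1: List the terms 4.2*1/2^k for k = 1 to 16:
  k=1: 2.1
  k=2: 1.05
  k=3: 0.525
  k=4: 0.2625
  k=5: 0.13125
  k=6: 0.065625
  k=7: 0.032813
  k=8: 0.016406
  k=9: 0.008203
  k=10: 0.004102
  k=11: 0.002051
  k=12: 0.001025
  k=13: 5.126953e-04
  k=14: 2.563477e-04
  k=15: 1.281738e-04
  k=16: 6.408691e-05
Step 2: Partial sum = 2.1 + 1.05 + 0.525 + 0.2625 + 0.13125 + 0.065625 + 0.032813 + 0.016406 + 0.008203 + 0.004102 + 0.002051 + 0.001025 + 5.126953e-04 + 2.563477e-04 + 1.281738e-04 + 6.408691e-05
     = 4.199936
Step 3: The full series sum_(k>=1) 4.2*1/2^k converges (geometric series with ratio 1/2 < 1; a constant multiple of a convergent series converges).
Step 4: Fix eps > 0. Since sum_k m(|f_k - f| > eps) < infinity, the Borel-Cantelli lemma gives
        m(limsup_k {|f_k - f| > eps}) = 0, i.e. for a.e. x, |f_k(x) - f(x)| <= eps for all large k.
        Applying this with eps = 1/j for j = 1, 2, ... and intersecting the countably many full-measure sets,
        for a.e. x we get limsup_k |f_k(x) - f(x)| <= 1/j for every j, hence f_k -> f almost everywhere.
Conclusion: series converges; Borel-Cantelli yields f_k -> f a.e.


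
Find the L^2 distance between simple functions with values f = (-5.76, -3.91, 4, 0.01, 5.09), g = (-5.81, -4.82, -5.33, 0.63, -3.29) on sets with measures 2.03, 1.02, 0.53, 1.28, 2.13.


Step 1: Compute differences f_i - g_i:
  -5.76 - -5.81 = 0.05
  -3.91 - -4.82 = 0.91
  4 - -5.33 = 9.33
  0.01 - 0.63 = -0.62
  5.09 - -3.29 = 8.38
Step 2: Compute |diff|^2 * measure for each set:
  |0.05|^2 * 2.03 = 0.0025 * 2.03 = 0.005075
  |0.91|^2 * 1.02 = 0.8281 * 1.02 = 0.844662
  |9.33|^2 * 0.53 = 87.0489 * 0.53 = 46.135917
  |-0.62|^2 * 1.28 = 0.3844 * 1.28 = 0.492032
  |8.38|^2 * 2.13 = 70.2244 * 2.13 = 149.577972
Step 3: Sum = 197.055658
Step 4: ||f-g||_2 = (197.055658)^(1/2) = 14.037651


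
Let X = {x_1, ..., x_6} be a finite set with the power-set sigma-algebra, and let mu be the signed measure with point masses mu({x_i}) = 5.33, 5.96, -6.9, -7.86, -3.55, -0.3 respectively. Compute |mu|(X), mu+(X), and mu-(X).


Step 1: Every measurable set is a union of atoms (the cells / points), so a Hahn decomposition is
  obtained by grouping atoms by sign: P = union of atoms with mu > 0, N = union of the remaining atoms.
  Atoms in P (indices): 1, 2;  atoms in N (indices): 3, 4, 5, 6
  Positive values: 5.33, 5.96
  Negative values: -6.9, -7.86, -3.55, -0.3
Step 2: mu+(X) = mu(P) = sum of positive atom values = 11.29
Step 3: mu-(X) = -mu(N) = sum of |negative atom values| = 18.61
Step 4: |mu|(X) = mu+(X) + mu-(X) = 11.29 + 18.61 = 29.9


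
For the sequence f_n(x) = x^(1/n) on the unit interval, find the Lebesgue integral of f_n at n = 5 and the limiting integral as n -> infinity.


At n = 5: f_5(x) = x^(1/5).
Step 1: integral(x^(1/5), 0, 1) = [x^(1/5+1) / (1/5+1)] from 0 to 1
     = 1 / (1/5 + 1) = 1 / ((5+1)/5) = 5/(5+1)
     = 5/6 = 0.833333
Step 2: As n -> infinity, f_n(x) = x^(1/n) -> 1 for x in (0,1], and f_n is increasing in n.
By MCT, lim_n integral(f_n) = integral(lim_n f_n) = integral(1, 0, 1) = 1.
Step 3: Verify convergence: 5/6 = 0.833333 -> 1


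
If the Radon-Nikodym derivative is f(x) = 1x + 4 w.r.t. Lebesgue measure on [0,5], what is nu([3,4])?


nu(A) = integral_A (dnu/dmu) dmu = integral_3^4 (1x + 4) dx
Step 1: Antiderivative F(x) = (1/2)x^2 + 4x
Step 2: F(4) = (1/2)*4^2 + 4*4 = 8 + 16 = 24
Step 3: F(3) = (1/2)*3^2 + 4*3 = 4.5 + 12 = 16.5
Step 4: nu([3,4]) = F(4) - F(3) = 24 - 16.5 = 7.5


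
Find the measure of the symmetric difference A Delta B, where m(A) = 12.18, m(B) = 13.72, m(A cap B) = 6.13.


m(A Delta B) = m(A) + m(B) - 2*m(A n B)
= 12.18 + 13.72 - 2*6.13
= 12.18 + 13.72 - 12.26
= 13.64


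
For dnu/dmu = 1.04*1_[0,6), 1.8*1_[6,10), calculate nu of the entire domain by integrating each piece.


Integrate each piece of the Radon-Nikodym derivative:
Step 1: integral_0^6 1.04 dx = 1.04*(6-0) = 1.04*6 = 6.24
Step 2: integral_6^10 1.8 dx = 1.8*(10-6) = 1.8*4 = 7.2
Total: 6.24 + 7.2 = 13.44


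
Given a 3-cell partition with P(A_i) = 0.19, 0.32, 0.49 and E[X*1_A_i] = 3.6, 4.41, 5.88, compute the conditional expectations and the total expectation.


For each cell A_i: E[X|A_i] = E[X*1_A_i] / P(A_i)
Step 1: E[X|A_1] = 3.6 / 0.19 = 18.947368
Step 2: E[X|A_2] = 4.41 / 0.32 = 13.78125
Step 3: E[X|A_3] = 5.88 / 0.49 = 12
Verification: E[X] = sum E[X*1_A_i] = 3.6 + 4.41 + 5.88 = 13.89


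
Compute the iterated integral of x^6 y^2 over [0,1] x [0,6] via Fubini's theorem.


By Fubini's theorem, the double integral factors as a product of single integrals:
Step 1: integral_0^1 x^6 dx = [x^7/7] from 0 to 1
     = 1^7/7 = 0.142857
Step 2: integral_0^6 y^2 dy = [y^3/3] from 0 to 6
     = 6^3/3 = 72
Step 3: Double integral = 0.142857 * 72 = 10.285714


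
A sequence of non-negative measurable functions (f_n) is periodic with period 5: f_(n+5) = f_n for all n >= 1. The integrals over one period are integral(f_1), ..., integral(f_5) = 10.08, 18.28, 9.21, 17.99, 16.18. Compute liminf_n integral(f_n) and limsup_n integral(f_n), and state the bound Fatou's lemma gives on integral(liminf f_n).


The sequence (integral(f_n)) is periodic with period 5, repeating the values 10.08, 18.28, 9.21, 17.99, 16.18 indefinitely.
Step 1: For a periodic sequence, every tail (a_m, a_(m+1), ...) contains all 5 period values infinitely often.
Step 2: Hence inf of every tail = min of the period values = min(10.08, 18.28, 9.21, 17.99, 16.18) = 9.21.
        liminf_n integral(f_n) = sup over m of (inf of tail from m) = 9.21.
Step 3: Similarly sup of every tail = max of the period values = 18.28.
        limsup_n integral(f_n) = 18.28.
Step 4: Fatou's lemma: integral(liminf_n f_n) <= liminf_n integral(f_n) = 9.21.
        So the integral of the pointwise liminf is at most 9.21.


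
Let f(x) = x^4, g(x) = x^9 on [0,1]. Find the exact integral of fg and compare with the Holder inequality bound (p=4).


Step 1: Exact integral of f*g = integral(x^13, 0, 1) = 1/14
     = 0.071429
Step 2: Holder bound with p=4, q=1.333333:
  ||f||_p = (integral x^16 dx)^(1/4) = (1/17)^(1/4) = 0.492479
  ||g||_q = (integral x^12 dx)^(1/1.333333) = (1/13)^(1/1.333333) = 0.146064
Step 3: Holder bound = ||f||_p * ||g||_q = 0.492479 * 0.146064 = 0.071933
Verification: 0.071429 <= 0.071933 (Holder holds)


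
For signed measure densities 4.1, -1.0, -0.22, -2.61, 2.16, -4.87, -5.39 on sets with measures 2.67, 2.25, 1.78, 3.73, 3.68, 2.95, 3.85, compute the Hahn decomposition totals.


Step 1: Compute signed measure on each set:
  Set 1: 4.1 * 2.67 = 10.947
  Set 2: -1.0 * 2.25 = -2.25
  Set 3: -0.22 * 1.78 = -0.3916
  Set 4: -2.61 * 3.73 = -9.7353
  Set 5: 2.16 * 3.68 = 7.9488
  Set 6: -4.87 * 2.95 = -14.3665
  Set 7: -5.39 * 3.85 = -20.7515
Step 2: Total signed measure = (10.947) + (-2.25) + (-0.3916) + (-9.7353) + (7.9488) + (-14.3665) + (-20.7515)
     = -28.5991
Step 3: Positive part mu+(X) = sum of positive contributions = 18.8958
Step 4: Negative part mu-(X) = |sum of negative contributions| = 47.4949


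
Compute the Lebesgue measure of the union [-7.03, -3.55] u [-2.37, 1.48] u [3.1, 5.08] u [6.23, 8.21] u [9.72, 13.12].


For pairwise disjoint intervals, m(union) = sum of lengths.
= (-3.55 - -7.03) + (1.48 - -2.37) + (5.08 - 3.1) + (8.21 - 6.23) + (13.12 - 9.72)
= 3.48 + 3.85 + 1.98 + 1.98 + 3.4
= 14.69


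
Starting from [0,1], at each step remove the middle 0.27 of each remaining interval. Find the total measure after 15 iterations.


Step 1: At each step, fraction remaining = 1 - 0.27 = 0.73
Step 2: After 15 steps, measure = (0.73)^15
Result = 0.008909


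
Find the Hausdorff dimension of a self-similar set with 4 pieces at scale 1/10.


For a self-similar set with N copies scaled by 1/r:
dim_H = log(N)/log(r) = log(4)/log(10)
= 1.386294/2.302585
= 0.60206


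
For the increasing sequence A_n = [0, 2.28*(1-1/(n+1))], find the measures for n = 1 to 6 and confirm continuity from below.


By continuity of measure from below: if A_n increases to A, then m(A_n) -> m(A).
Here A = [0, 2.28], so m(A) = 2.28
Step 1: a_1 = 2.28*(1 - 1/2) = 1.14, m(A_1) = 1.14
Step 2: a_2 = 2.28*(1 - 1/3) = 1.52, m(A_2) = 1.52
Step 3: a_3 = 2.28*(1 - 1/4) = 1.71, m(A_3) = 1.71
Step 4: a_4 = 2.28*(1 - 1/5) = 1.824, m(A_4) = 1.824
Step 5: a_5 = 2.28*(1 - 1/6) = 1.9, m(A_5) = 1.9
Step 6: a_6 = 2.28*(1 - 1/7) = 1.9543, m(A_6) = 1.9543
Limit: m(A_n) -> m([0,2.28]) = 2.28


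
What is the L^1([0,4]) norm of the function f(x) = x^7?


Step 1: ||f||_1 = (integral_0^4 |x^7|^1 dx)^(1/1)
     = (integral_0^4 x^7 dx)^(1/1)
Step 2: integral_0^4 x^7 dx = [x^8/(8)] from 0 to 4 = 4^8/8
     = 65536/8 = 8192
Step 3: ||f||_1 = (8192)^(1/1) = 8192


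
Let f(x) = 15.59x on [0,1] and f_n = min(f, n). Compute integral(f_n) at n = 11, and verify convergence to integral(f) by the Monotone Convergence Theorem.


f(x) = 15.59x on [0,1]; f_n(x) = min(15.59x, n). At n = 11:
Step 1: f(x) reaches 11 at x = 11/15.59 = 0.705581
Step 2: integral(f_11) = integral(15.59x, 0, 0.705581) + integral(11, 0.705581, 1)
       = 15.59*0.705581^2/2 + 11*(1 - 0.705581)
       = 3.880693 + 3.238614
       = 7.119307
Step 3: As n -> infinity, f_n increases to f, so by MCT integral(f_n) -> integral(f) = 15.59/2 = 7.795.
Convergence: integral(f_11) = 7.119307 -> 7.795 as n -> infinity


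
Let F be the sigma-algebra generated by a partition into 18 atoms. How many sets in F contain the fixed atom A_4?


Each element of F is a union of some subset S of the 18 atoms.
The element contains A_4 iff A_4 is in S.
So we count subsets S of {A_1,...,A_18} with A_4 in S: choose freely among the other 17 atoms.
Count = 2^(18-1) = 2^17 = 131072.


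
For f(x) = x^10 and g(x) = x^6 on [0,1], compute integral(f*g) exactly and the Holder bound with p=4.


Step 1: Exact integral of f*g = integral(x^16, 0, 1) = 1/17
     = 0.058824
Step 2: Holder bound with p=4, q=1.333333:
  ||f||_p = (integral x^40 dx)^(1/4) = (1/41)^(1/4) = 0.395188
  ||g||_q = (integral x^8 dx)^(1/1.333333) = (1/9)^(1/1.333333) = 0.19245
Step 3: Holder bound = ||f||_p * ||g||_q = 0.395188 * 0.19245 = 0.076054
Verification: 0.058824 <= 0.076054 (Holder holds)


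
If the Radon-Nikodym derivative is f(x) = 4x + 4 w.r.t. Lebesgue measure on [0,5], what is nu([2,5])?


nu(A) = integral_A (dnu/dmu) dmu = integral_2^5 (4x + 4) dx
Step 1: Antiderivative F(x) = (4/2)x^2 + 4x
Step 2: F(5) = (4/2)*5^2 + 4*5 = 50 + 20 = 70
Step 3: F(2) = (4/2)*2^2 + 4*2 = 8 + 8 = 16
Step 4: nu([2,5]) = F(5) - F(2) = 70 - 16 = 54


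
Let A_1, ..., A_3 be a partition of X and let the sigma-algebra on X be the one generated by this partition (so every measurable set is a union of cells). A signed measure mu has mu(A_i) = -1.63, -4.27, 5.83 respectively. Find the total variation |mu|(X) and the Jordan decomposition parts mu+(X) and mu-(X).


Step 1: Every measurable set is a union of atoms (the cells / points), so a Hahn decomposition is
  obtained by grouping atoms by sign: P = union of atoms with mu > 0, N = union of the remaining atoms.
  Atoms in P (indices): 3;  atoms in N (indices): 1, 2
  Positive values: 5.83
  Negative values: -1.63, -4.27
Step 2: mu+(X) = mu(P) = sum of positive atom values = 5.83
Step 3: mu-(X) = -mu(N) = sum of |negative atom values| = 5.9
Step 4: |mu|(X) = mu+(X) + mu-(X) = 5.83 + 5.9 = 11.73


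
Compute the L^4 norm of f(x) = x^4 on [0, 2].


Step 1: ||f||_4 = (integral_0^2 |x^4|^4 dx)^(1/4)
     = (integral_0^2 x^16 dx)^(1/4)
Step 2: integral_0^2 x^16 dx = [x^17/(17)] from 0 to 2 = 2^17/17
     = 131072/17 = 7710.117647
Step 3: ||f||_4 = (7710.117647)^(1/4) = 9.370554


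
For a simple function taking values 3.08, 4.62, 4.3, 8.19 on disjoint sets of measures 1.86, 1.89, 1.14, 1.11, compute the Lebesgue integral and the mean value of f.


Step 1: Integral = sum(value_i * measure_i)
= 3.08*1.86 + 4.62*1.89 + 4.3*1.14 + 8.19*1.11
= 5.7288 + 8.7318 + 4.902 + 9.0909
= 28.4535
Step 2: Total measure of domain = 1.86 + 1.89 + 1.14 + 1.11 = 6
Step 3: Average value = 28.4535 / 6 = 4.74225


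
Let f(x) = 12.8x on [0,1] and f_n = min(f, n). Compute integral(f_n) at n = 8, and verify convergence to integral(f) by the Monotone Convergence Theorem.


f(x) = 12.8x on [0,1]; f_n(x) = min(12.8x, n). At n = 8:
Step 1: f(x) reaches 8 at x = 8/12.8 = 0.625
Step 2: integral(f_8) = integral(12.8x, 0, 0.625) + integral(8, 0.625, 1)
       = 12.8*0.625^2/2 + 8*(1 - 0.625)
       = 2.5 + 3
       = 5.5
Step 3: As n -> infinity, f_n increases to f, so by MCT integral(f_n) -> integral(f) = 12.8/2 = 6.4.
Convergence: integral(f_8) = 5.5 -> 6.4 as n -> infinity


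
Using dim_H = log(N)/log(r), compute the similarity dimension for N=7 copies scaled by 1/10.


For a self-similar set with N copies scaled by 1/r:
dim_H = log(N)/log(r) = log(7)/log(10)
= 1.94591/2.302585
= 0.845098


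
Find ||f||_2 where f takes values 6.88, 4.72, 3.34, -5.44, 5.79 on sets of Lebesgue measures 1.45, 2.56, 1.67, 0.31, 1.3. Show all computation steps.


Step 1: Compute |f_i|^2 for each value:
  |6.88|^2 = 47.3344
  |4.72|^2 = 22.2784
  |3.34|^2 = 11.1556
  |-5.44|^2 = 29.5936
  |5.79|^2 = 33.5241
Step 2: Multiply by measures and sum:
  47.3344 * 1.45 = 68.63488
  22.2784 * 2.56 = 57.032704
  11.1556 * 1.67 = 18.629852
  29.5936 * 0.31 = 9.174016
  33.5241 * 1.3 = 43.58133
Sum = 68.63488 + 57.032704 + 18.629852 + 9.174016 + 43.58133 = 197.052782
Step 3: Take the p-th root:
||f||_2 = (197.052782)^(1/2) = 14.037549
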